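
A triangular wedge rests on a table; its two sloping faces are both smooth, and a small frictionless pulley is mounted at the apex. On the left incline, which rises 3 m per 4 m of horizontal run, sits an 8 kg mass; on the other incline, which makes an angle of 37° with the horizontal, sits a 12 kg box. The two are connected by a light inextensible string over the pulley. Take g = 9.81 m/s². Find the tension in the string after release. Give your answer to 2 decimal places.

56.59 N

Resolve each weight along its own incline: the 8 kg mass has component 8 × 9.81 × sin 36.87° = 47.088 N down its slope, and the 12 kg mass has 12 × 9.81 × sin 37° = 70.846 N down its slope.
The 12 kg side's 70.846 N exceeds the other side's 47.088 N, so that mass slides down and the 8 kg mass slides up. Taking that direction as positive, Newton's second law for the whole system gives 70.846 − 47.088 = (8 + 12) a, so a = 23.758 / 20 = 1.1879 m/s².
For the 8 kg mass (up-slope positive): T − 47.088 = 8 × 1.1879, so T = 56.591 N.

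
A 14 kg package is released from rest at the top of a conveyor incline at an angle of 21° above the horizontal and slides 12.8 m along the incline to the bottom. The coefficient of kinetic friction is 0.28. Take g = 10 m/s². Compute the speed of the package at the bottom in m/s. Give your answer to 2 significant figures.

5.0 m/s

The weight component along the incline is mg sin 21° = 50.172 N and the normal force is N = mg cos 21° = 130.701 N.
Friction up the slope is f = μN = 0.28 × 130.701 = 36.596 N, so the net downslope force is 50.172 − 36.596 = 13.576 N and a = 13.576 / 14 = 0.9697 m/s².
Starting from rest over a distance of 12.8 m, v² = 2aL = 2 × 0.9697 × 12.8 = 24.8243, so v = 4.9824 m/s.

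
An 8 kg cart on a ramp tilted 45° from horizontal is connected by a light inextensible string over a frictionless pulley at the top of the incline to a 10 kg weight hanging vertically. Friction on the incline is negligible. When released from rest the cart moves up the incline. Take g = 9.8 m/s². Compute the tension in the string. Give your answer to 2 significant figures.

74 N

For the cart on the incline: the weight component along the slope is m₁g sin 45° = 8 × 9.8 × 0.7071 = 55.437 N and the normal force is N = m₁g cos 45° = 55.437 N.
Newton's second law for the cart (up-slope positive): T − 55.437 = 8 a. For the hanging weight (downward positive): 10 × 9.8 − T = 10 a.
Adding the two equations eliminates T: 42.563 = 18 a, so a = 2.3646 m/s².
Then from the hanging weight's equation, T = 10 × (9.8 − 2.3646) = 74.354 N.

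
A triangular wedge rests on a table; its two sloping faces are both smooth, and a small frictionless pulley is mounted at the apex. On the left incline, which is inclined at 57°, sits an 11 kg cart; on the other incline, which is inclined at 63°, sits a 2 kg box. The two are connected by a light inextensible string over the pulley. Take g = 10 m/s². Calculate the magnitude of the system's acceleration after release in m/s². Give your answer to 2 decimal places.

5.73 m/s²

Resolve each weight along its own incline: the 11 kg mass has component 11 × 10 × sin 57° = 92.254 N down its slope, and the 2 kg mass has 2 × 10 × sin 63° = 17.820 N down its slope.
The 11 kg side's 92.254 N exceeds the other side's 17.820 N, so that mass slides down and the 2 kg mass slides up. Taking that direction as positive, Newton's second law for the whole system gives 92.254 − 17.820 = (11 + 2) a, so a = 74.434 / 13 = 5.7257 m/s².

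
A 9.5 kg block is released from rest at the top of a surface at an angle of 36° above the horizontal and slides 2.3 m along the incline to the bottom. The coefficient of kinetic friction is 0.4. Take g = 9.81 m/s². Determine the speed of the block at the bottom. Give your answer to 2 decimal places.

3.45 m/s

The weight component along the incline is mg sin 36° = 54.779 N and the normal force is N = mg cos 36° = 75.396 N.
Friction up the slope is f = μN = 0.4 × 75.396 = 30.158 N, so the net downslope force is 54.779 − 30.158 = 24.621 N and a = 24.621 / 9.5 = 2.5917 m/s².
Starting from rest over a distance of 2.3 m, v² = 2aL = 2 × 2.5917 × 2.3 = 11.9218, so v = 3.4528 m/s.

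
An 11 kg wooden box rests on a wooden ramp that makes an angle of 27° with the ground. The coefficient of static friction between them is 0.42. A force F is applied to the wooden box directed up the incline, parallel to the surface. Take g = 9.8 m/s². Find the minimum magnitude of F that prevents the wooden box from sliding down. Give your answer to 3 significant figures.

The normal force is N = mg cos 27° = 96.051 N. With F at its minimum the wooden box is on the verge of sliding down, so static friction is at its maximum μ_s N = 0.42 × 96.051 = 40.341 N and acts up the slope.
Equilibrium along the incline: F + μ_s N = mg sin 27°, so F = 48.940 − 40.341 = 8.599 N.

8.60 N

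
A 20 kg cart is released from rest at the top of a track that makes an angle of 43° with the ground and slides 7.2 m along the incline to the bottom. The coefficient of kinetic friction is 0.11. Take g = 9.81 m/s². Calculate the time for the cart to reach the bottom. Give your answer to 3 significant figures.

1.56 s

The weight component along the incline is mg sin 43° = 133.808 N and the normal force is N = mg cos 43° = 143.492 N.
Friction up the slope is f = μN = 0.11 × 143.492 = 15.784 N, so the net downslope force is 133.808 − 15.784 = 118.024 N and a = 118.024 / 20 = 5.9012 m/s².
Starting from rest, L = ½at², so t = √(2L/a) = √(2 × 7.2 / 5.9012) = 1.5621 s.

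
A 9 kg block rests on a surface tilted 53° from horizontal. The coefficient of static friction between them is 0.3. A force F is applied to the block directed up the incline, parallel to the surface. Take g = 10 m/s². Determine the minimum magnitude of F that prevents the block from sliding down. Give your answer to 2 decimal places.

The normal force is N = mg cos 53° = 54.163 N. With F at its minimum the block is on the verge of sliding down, so static friction is at its maximum μ_s N = 0.3 × 54.163 = 16.249 N and acts up the slope.
Equilibrium along the incline: F + μ_s N = mg sin 53°, so F = 71.877 − 16.249 = 55.628 N.

55.63 N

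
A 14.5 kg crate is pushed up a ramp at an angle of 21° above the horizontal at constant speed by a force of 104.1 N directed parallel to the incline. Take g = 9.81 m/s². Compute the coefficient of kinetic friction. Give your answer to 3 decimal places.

At constant speed ΣF = 0 along the incline. The applied 104.1 N acts up the slope; the weight component mg sin 21° = 50.976 N and kinetic friction μN both act down the slope.
So 104.1 = 50.976 + μ × 132.797, giving μ = (104.1 − 50.976) / 132.797 = 0.4000.

0.400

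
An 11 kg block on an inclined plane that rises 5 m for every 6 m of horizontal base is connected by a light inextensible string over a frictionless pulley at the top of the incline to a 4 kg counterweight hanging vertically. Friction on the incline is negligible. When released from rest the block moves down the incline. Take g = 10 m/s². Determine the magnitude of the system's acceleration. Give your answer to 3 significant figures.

For the block on the incline: the weight component along the slope is m₁g sin 39.81° = 11 × 10 × 0.6402 = 70.422 N and the normal force is N = m₁g cos 39.81° = 84.504 N.
Newton's second law for the block (down-slope positive): 70.422 − T = 11 a. For the hanging counterweight (upward positive): T − 4 × 10 = 4 a.
Adding the two equations eliminates T: 30.422 = 15 a, so a = 2.0281 m/s².

2.03 m/s²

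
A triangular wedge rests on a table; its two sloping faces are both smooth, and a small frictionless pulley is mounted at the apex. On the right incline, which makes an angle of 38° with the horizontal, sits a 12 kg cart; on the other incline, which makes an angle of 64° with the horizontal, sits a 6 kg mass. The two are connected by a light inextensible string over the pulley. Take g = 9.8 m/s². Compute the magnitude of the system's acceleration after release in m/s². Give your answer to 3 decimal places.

1.086 m/s²

Resolve each weight along its own incline: the 12 kg mass has component 12 × 9.8 × sin 38° = 72.402 N down its slope, and the 6 kg mass has 6 × 9.8 × sin 64° = 52.849 N down its slope.
The 12 kg side's 72.402 N exceeds the other side's 52.849 N, so that mass slides down and the 6 kg mass slides up. Taking that direction as positive, Newton's second law for the whole system gives 72.402 − 52.849 = (12 + 6) a, so a = 19.553 / 18 = 1.0863 m/s².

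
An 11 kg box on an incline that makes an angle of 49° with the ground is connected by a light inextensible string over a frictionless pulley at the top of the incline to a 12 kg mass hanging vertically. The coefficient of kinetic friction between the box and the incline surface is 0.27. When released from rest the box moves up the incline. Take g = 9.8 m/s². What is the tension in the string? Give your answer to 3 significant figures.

109 N

For the box on the incline: the weight component along the slope is m₁g sin 49° = 11 × 9.8 × 0.7547 = 81.357 N and the normal force is N = m₁g cos 49° = 70.723 N.
Kinetic friction opposes the box's motion up the incline: f = μN = 0.27 × 70.723 = 19.095 N acting down the slope.
Newton's second law for the box (up-slope positive): T − 81.357 − 19.095 = 11 a. For the hanging mass (downward positive): 12 × 9.8 − T = 12 a.
Adding the two equations eliminates T: 17.148 = 23 a, so a = 0.7456 m/s².
Then from the hanging mass's equation, T = 12 × (9.8 − 0.7456) = 108.653 N.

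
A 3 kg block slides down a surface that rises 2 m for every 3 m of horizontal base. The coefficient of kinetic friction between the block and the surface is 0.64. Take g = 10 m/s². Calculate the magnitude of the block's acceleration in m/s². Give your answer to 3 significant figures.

0.222 m/s²

Resolving the weight along the incline: the component pulling the block down the slope is mg sin 33.69° = 3 × 10 × 0.5547 = 16.641 N, and the normal force is N = mg cos 33.69° = 3 × 10 × 0.8321 = 24.963 N.
Kinetic friction acts up the slope with magnitude f = μN = 0.64 × 24.963 = 15.976 N.
Net force along the incline is 16.641 − 15.976 = 0.665 N, so a = 0.665 / 3 = 0.2217 m/s².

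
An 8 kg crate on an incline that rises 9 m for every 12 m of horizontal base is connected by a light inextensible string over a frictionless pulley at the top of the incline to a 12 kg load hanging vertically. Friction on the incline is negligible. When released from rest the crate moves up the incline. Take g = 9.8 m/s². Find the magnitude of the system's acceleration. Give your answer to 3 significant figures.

For the crate on the incline: the weight component along the slope is m₁g sin 36.87° = 8 × 9.8 × 0.6000 = 47.040 N and the normal force is N = m₁g cos 36.87° = 62.720 N.
Newton's second law for the crate (up-slope positive): T − 47.040 = 8 a. For the hanging load (downward positive): 12 × 9.8 − T = 12 a.
Adding the two equations eliminates T: 70.560 = 20 a, so a = 3.5280 m/s².

3.53 m/s²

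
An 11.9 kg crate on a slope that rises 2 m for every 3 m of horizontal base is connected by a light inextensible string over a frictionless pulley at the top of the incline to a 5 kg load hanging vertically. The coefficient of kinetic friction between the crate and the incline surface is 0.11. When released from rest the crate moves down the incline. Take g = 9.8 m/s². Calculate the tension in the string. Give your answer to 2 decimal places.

50.48 N

For the crate on the incline: the weight component along the slope is m₁g sin 33.69° = 11.9 × 9.8 × 0.5547 = 64.689 N and the normal force is N = m₁g cos 33.69° = 97.034 N.
Kinetic friction opposes the crate's motion down the incline: f = μN = 0.11 × 97.034 = 10.674 N acting up the slope.
Newton's second law for the crate (down-slope positive): 64.689 − 10.674 − T = 11.9 a. For the hanging load (upward positive): T − 5 × 9.8 = 5 a.
Adding the two equations eliminates T: 5.015 = 16.9 a, so a = 0.2967 m/s².
Then from the hanging load's equation, T = 5 × (9.8 + 0.2967) = 50.483 N.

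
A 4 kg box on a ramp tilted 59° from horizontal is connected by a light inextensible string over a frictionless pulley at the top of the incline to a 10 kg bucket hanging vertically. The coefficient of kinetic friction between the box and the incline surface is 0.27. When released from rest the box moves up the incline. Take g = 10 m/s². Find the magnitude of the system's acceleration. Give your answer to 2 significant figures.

For the box on the incline: the weight component along the slope is m₁g sin 59° = 4 × 10 × 0.8572 = 34.288 N and the normal force is N = m₁g cos 59° = 20.602 N.
Kinetic friction opposes the box's motion up the incline: f = μN = 0.27 × 20.602 = 5.563 N acting down the slope.
Newton's second law for the box (up-slope positive): T − 34.288 − 5.563 = 4 a. For the hanging bucket (downward positive): 10 × 10 − T = 10 a.
Adding the two equations eliminates T: 60.149 = 14 a, so a = 4.2964 m/s².

4.3 m/s²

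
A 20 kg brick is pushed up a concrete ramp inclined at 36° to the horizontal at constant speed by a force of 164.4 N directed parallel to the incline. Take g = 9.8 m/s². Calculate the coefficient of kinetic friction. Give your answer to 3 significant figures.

0.310

At constant speed ΣF = 0 along the incline. The applied 164.4 N acts up the slope; the weight component mg sin 36° = 115.206 N and kinetic friction μN both act down the slope.
So 164.4 = 115.206 + μ × 158.567, giving μ = (164.4 − 115.206) / 158.567 = 0.3102.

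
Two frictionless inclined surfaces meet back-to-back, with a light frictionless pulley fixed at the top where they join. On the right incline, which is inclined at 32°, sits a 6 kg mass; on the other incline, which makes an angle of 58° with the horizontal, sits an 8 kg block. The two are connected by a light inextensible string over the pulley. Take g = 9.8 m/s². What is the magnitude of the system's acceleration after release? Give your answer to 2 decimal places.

Resolve each weight along its own incline: the 6 kg mass has component 6 × 9.8 × sin 32° = 31.159 N down its slope, and the 8 kg mass has 8 × 9.8 × sin 58° = 66.487 N down its slope.
The 8 kg side's 66.487 N exceeds the other side's 31.159 N, so that mass slides down and the 6 kg mass slides up. Taking that direction as positive, Newton's second law for the whole system gives 66.487 − 31.159 = (6 + 8) a, so a = 35.328 / 14 = 2.5234 m/s².

2.52 m/s²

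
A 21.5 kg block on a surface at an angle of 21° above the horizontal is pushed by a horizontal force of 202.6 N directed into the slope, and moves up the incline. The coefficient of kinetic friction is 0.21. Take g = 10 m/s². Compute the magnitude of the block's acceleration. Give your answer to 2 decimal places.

2.54 m/s²

The horizontal push has components F cos 21° = 202.6 × 0.9336 = 189.147 N up the incline and F sin 21° = 202.6 × 0.3584 = 72.612 N pressing into the surface.
The normal force is therefore N = mg cos 21° + F sin 21° = 200.724 + 72.612 = 273.336 N, and kinetic friction down the slope is μN = 0.21 × 273.336 = 57.401 N.
Along the incline: F cos 21° − mg sin 21° − μN = ma, so 189.147 − 77.056 − 57.401 = 21.5 a, giving a = 2.5437 m/s².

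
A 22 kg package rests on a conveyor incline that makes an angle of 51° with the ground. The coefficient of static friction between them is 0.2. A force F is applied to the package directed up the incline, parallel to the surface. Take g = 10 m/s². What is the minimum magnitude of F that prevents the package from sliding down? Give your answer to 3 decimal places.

143.282 N

The normal force is N = mg cos 51° = 138.450 N. With F at its minimum the package is on the verge of sliding down, so static friction is at its maximum μ_s N = 0.2 × 138.450 = 27.690 N and acts up the slope.
Equilibrium along the incline: F + μ_s N = mg sin 51°, so F = 170.972 − 27.690 = 143.282 N.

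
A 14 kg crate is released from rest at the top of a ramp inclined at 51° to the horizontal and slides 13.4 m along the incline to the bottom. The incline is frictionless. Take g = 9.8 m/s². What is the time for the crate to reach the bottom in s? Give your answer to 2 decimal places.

The weight component along the incline is mg sin 51° = 106.624 N and the normal force is N = mg cos 51° = 86.343 N.
With no friction, a = g sin 51° = 7.6160 m/s².
Starting from rest, L = ½at², so t = √(2L/a) = √(2 × 13.4 / 7.6160) = 1.8759 s.

1.88 s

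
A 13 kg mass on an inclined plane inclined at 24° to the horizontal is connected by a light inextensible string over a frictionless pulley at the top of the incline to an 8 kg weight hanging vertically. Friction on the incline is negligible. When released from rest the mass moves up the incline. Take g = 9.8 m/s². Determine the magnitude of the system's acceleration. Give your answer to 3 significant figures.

1.27 m/s²

For the mass on the incline: the weight component along the slope is m₁g sin 24° = 13 × 9.8 × 0.4067 = 51.814 N and the normal force is N = m₁g cos 24° = 116.386 N.
Newton's second law for the mass (up-slope positive): T − 51.814 = 13 a. For the hanging weight (downward positive): 8 × 9.8 − T = 8 a.
Adding the two equations eliminates T: 26.586 = 21 a, so a = 1.2660 m/s².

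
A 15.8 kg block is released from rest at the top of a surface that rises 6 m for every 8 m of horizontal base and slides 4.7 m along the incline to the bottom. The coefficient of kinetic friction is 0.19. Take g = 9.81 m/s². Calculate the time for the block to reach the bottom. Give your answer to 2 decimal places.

The weight component along the incline is mg sin 36.87° = 92.999 N and the normal force is N = mg cos 36.87° = 123.998 N.
Friction up the slope is f = μN = 0.19 × 123.998 = 23.560 N, so the net downslope force is 92.999 − 23.560 = 69.439 N and a = 69.439 / 15.8 = 4.3949 m/s².
Starting from rest, L = ½at², so t = √(2L/a) = √(2 × 4.7 / 4.3949) = 1.4625 s.

1.46 s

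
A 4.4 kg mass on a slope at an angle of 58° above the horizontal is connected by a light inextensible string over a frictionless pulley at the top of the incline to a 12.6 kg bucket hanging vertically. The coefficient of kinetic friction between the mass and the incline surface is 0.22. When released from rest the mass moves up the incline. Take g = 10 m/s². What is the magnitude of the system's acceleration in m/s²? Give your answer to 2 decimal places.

4.92 m/s²

For the mass on the incline: the weight component along the slope is m₁g sin 58° = 4.4 × 10 × 0.8480 = 37.312 N and the normal force is N = m₁g cos 58° = 23.316 N.
Kinetic friction opposes the mass's motion up the incline: f = μN = 0.22 × 23.316 = 5.130 N acting down the slope.
Newton's second law for the mass (up-slope positive): T − 37.312 − 5.130 = 4.4 a. For the hanging bucket (downward positive): 12.6 × 10 − T = 12.6 a.
Adding the two equations eliminates T: 83.558 = 17 a, so a = 4.9152 m/s².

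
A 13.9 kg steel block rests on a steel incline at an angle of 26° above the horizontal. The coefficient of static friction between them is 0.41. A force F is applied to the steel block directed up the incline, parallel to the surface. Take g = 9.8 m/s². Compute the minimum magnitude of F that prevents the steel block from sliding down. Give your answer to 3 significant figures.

The normal force is N = mg cos 26° = 122.434 N. With F at its minimum the steel block is on the verge of sliding down, so static friction is at its maximum μ_s N = 0.41 × 122.434 = 50.198 N and acts up the slope.
Equilibrium along the incline: F + μ_s N = mg sin 26°, so F = 59.715 − 50.198 = 9.517 N.

9.52 N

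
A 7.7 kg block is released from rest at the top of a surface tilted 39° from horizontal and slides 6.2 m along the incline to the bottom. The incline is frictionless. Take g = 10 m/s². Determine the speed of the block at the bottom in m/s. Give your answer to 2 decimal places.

The weight component along the incline is mg sin 39° = 48.458 N and the normal force is N = mg cos 39° = 59.840 N.
With no friction, a = g sin 39° = 6.2932 m/s².
Starting from rest over a distance of 6.2 m, v² = 2aL = 2 × 6.2932 × 6.2 = 78.0357, so v = 8.8338 m/s.

8.83 m/s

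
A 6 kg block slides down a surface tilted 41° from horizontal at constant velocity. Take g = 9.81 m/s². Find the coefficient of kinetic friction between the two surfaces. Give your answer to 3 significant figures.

0.869

At constant velocity the net force along the incline is zero: mg sin 41° = μ mg cos 41°.
So μ = tan 41° = 0.6561 / 0.7547 = 0.8694.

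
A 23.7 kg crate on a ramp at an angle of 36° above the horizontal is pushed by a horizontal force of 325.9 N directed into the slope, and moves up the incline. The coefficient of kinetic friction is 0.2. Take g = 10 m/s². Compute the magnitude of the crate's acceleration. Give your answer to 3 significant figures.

2.01 m/s²

The horizontal push has components F cos 36° = 325.9 × 0.8090 = 263.653 N up the incline and F sin 36° = 325.9 × 0.5878 = 191.564 N pressing into the surface.
The normal force is therefore N = mg cos 36° + F sin 36° = 191.733 + 191.564 = 383.297 N, and kinetic friction down the slope is μN = 0.2 × 383.297 = 76.659 N.
Along the incline: F cos 36° − mg sin 36° − μN = ma, so 263.653 − 139.309 − 76.659 = 23.7 a, giving a = 2.0120 m/s².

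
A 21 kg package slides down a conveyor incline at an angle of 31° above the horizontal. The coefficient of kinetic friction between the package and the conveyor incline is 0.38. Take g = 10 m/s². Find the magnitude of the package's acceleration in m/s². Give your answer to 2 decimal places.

Resolving the weight along the incline: the component pulling the package down the slope is mg sin 31° = 21 × 10 × 0.5150 = 108.150 N, and the normal force is N = mg cos 31° = 21 × 10 × 0.8572 = 180.012 N.
Kinetic friction acts up the slope with magnitude f = μN = 0.38 × 180.012 = 68.405 N.
Net force along the incline is 108.150 − 68.405 = 39.745 N, so a = 39.745 / 21 = 1.8926 m/s².

1.89 m/s²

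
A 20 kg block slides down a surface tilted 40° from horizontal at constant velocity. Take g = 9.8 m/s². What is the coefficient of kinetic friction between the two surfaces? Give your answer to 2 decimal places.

At constant velocity the net force along the incline is zero: mg sin 40° = μ mg cos 40°.
So μ = tan 40° = 0.6428 / 0.7660 = 0.8392.

0.84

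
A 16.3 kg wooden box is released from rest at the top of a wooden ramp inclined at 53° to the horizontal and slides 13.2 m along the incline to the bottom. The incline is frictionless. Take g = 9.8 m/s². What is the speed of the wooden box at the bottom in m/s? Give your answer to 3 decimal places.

The weight component along the incline is mg sin 53° = 127.574 N and the normal force is N = mg cos 53° = 96.134 N.
With no friction, a = g sin 53° = 7.8266 m/s².
Starting from rest over a distance of 13.2 m, v² = 2aL = 2 × 7.8266 × 13.2 = 206.6222, so v = 14.3744 m/s.

14.374 m/s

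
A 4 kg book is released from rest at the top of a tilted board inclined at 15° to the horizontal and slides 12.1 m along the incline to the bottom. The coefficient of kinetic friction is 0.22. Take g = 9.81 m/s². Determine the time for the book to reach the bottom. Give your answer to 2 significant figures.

The weight component along the incline is mg sin 15° = 10.156 N and the normal force is N = mg cos 15° = 37.903 N.
Friction up the slope is f = μN = 0.22 × 37.903 = 8.339 N, so the net downslope force is 10.156 − 8.339 = 1.817 N and a = 1.817 / 4 = 0.4542 m/s².
Starting from rest, L = ½at², so t = √(2L/a) = √(2 × 12.1 / 0.4542) = 7.2993 s.

7.3 s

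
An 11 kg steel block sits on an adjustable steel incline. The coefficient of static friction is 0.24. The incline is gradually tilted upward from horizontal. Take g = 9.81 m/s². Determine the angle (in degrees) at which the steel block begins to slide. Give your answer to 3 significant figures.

13.5°

At the threshold of sliding, static friction is at its maximum μ_s N and exactly balances the weight component along the incline: mg sin θ = μ_s mg cos θ.
Hence tan θ = μ_s = 0.24, so θ = arctan(0.24) = 13.4957°.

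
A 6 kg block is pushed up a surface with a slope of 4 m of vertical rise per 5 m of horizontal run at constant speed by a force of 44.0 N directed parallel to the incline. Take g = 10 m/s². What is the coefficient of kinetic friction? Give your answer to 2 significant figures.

0.14

At constant speed ΣF = 0 along the incline. The applied 44.0 N acts up the slope; the weight component mg sin 38.66° = 37.482 N and kinetic friction μN both act down the slope.
So 44.0 = 37.482 + μ × 46.852, giving μ = (44.0 − 37.482) / 46.852 = 0.1391.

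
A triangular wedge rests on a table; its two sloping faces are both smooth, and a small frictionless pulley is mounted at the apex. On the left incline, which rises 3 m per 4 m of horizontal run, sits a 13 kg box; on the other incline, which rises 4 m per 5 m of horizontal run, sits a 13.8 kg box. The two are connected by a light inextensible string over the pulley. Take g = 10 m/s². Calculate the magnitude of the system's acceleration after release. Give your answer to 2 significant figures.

Resolve each weight along its own incline: the 13 kg mass has component 13 × 10 × sin 36.87° = 78.000 N down its slope, and the 13.8 kg mass has 13.8 × 10 × sin 38.66° = 86.208 N down its slope.
The 13.8 kg side's 86.208 N exceeds the other side's 78.000 N, so that mass slides down and the 13 kg mass slides up. Taking that direction as positive, Newton's second law for the whole system gives 86.208 − 78.000 = (13 + 13.8) a, so a = 8.208 / 26.8 = 0.3063 m/s².

0.31 m/s²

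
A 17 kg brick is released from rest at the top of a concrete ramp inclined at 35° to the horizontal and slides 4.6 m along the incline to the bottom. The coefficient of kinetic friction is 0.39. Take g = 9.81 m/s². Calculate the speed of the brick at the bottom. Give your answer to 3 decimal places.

4.789 m/s

The weight component along the incline is mg sin 35° = 95.655 N and the normal force is N = mg cos 35° = 136.610 N.
Friction up the slope is f = μN = 0.39 × 136.610 = 53.278 N, so the net downslope force is 95.655 − 53.278 = 42.377 N and a = 42.377 / 17 = 2.4928 m/s².
Starting from rest over a distance of 4.6 m, v² = 2aL = 2 × 2.4928 × 4.6 = 22.9338, so v = 4.7889 m/s.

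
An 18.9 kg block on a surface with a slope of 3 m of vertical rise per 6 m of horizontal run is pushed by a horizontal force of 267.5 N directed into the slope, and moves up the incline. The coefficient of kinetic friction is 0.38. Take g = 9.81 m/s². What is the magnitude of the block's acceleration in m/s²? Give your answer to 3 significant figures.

2.53 m/s²

The horizontal push has components F cos 26.57° = 267.5 × 0.8944 = 239.252 N up the incline and F sin 26.57° = 267.5 × 0.4472 = 119.626 N pressing into the surface.
The normal force is therefore N = mg cos 26.57° + F sin 26.57° = 165.830 + 119.626 = 285.456 N, and kinetic friction down the slope is μN = 0.38 × 285.456 = 108.473 N.
Along the incline: F cos 26.57° − mg sin 26.57° − μN = ma, so 239.252 − 82.915 − 108.473 = 18.9 a, giving a = 2.5325 m/s².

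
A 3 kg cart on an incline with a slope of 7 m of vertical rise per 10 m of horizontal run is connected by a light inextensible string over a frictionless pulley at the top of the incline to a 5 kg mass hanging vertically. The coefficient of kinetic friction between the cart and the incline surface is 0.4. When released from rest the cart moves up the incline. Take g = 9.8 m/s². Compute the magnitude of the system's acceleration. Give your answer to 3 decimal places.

2.813 m/s²

For the cart on the incline: the weight component along the slope is m₁g sin 34.99° = 3 × 9.8 × 0.5735 = 16.861 N and the normal force is N = m₁g cos 34.99° = 24.085 N.
Kinetic friction opposes the cart's motion up the incline: f = μN = 0.4 × 24.085 = 9.634 N acting down the slope.
Newton's second law for the cart (up-slope positive): T − 16.861 − 9.634 = 3 a. For the hanging mass (downward positive): 5 × 9.8 − T = 5 a.
Adding the two equations eliminates T: 22.505 = 8 a, so a = 2.8131 m/s².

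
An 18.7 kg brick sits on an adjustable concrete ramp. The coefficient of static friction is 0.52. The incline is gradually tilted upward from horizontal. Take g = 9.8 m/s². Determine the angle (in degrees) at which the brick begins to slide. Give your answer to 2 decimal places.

27.47°

At the threshold of sliding, static friction is at its maximum μ_s N and exactly balances the weight component along the incline: mg sin θ = μ_s mg cos θ.
Hence tan θ = μ_s = 0.52, so θ = arctan(0.52) = 27.4744°.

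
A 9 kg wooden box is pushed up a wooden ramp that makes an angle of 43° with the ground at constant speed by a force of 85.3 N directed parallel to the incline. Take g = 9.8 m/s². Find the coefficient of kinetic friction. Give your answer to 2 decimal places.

0.39

At constant speed ΣF = 0 along the incline. The applied 85.3 N acts up the slope; the weight component mg sin 43° = 60.152 N and kinetic friction μN both act down the slope.
So 85.3 = 60.152 + μ × 64.505, giving μ = (85.3 − 60.152) / 64.505 = 0.3899.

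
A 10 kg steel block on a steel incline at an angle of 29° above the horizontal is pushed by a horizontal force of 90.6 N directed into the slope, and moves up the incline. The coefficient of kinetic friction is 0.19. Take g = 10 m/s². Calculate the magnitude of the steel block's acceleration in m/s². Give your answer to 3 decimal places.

The horizontal push has components F cos 29° = 90.6 × 0.8746 = 79.239 N up the incline and F sin 29° = 90.6 × 0.4848 = 43.923 N pressing into the surface.
The normal force is therefore N = mg cos 29° + F sin 29° = 87.460 + 43.923 = 131.383 N, and kinetic friction down the slope is μN = 0.19 × 131.383 = 24.963 N.
Along the incline: F cos 29° − mg sin 29° − μN = ma, so 79.239 − 48.480 − 24.963 = 10 a, giving a = 0.5796 m/s².

0.580 m/s²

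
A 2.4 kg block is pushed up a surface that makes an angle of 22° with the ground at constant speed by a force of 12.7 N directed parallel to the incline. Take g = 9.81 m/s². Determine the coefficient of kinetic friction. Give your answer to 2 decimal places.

At constant speed ΣF = 0 along the incline. The applied 12.7 N acts up the slope; the weight component mg sin 22° = 8.820 N and kinetic friction μN both act down the slope.
So 12.7 = 8.820 + μ × 21.830, giving μ = (12.7 − 8.820) / 21.830 = 0.1777.

0.18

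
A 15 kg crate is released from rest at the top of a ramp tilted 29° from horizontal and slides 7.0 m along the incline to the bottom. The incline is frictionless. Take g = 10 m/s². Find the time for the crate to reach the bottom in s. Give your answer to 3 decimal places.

The weight component along the incline is mg sin 29° = 72.721 N and the normal force is N = mg cos 29° = 131.193 N.
With no friction, a = g sin 29° = 4.8481 m/s².
Starting from rest, L = ½at², so t = √(2L/a) = √(2 × 7.0 / 4.8481) = 1.6993 s.

1.699 s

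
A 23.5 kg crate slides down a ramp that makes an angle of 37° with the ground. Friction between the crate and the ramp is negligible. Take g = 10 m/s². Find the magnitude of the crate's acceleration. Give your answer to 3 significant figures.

6.02 m/s²

Resolving the weight along the incline: the component pulling the crate down the slope is mg sin 37° = 23.5 × 10 × 0.6018 = 141.423 N, and the normal force is N = mg cos 37° = 23.5 × 10 × 0.7986 = 187.671 N.
With no friction the net force along the incline is 141.423 N, so a = g sin 37° = 141.423 / 23.5 = 6.0180 m/s².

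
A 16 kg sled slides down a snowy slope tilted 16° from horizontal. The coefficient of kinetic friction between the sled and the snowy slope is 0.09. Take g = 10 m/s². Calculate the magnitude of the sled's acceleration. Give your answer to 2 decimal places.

Resolving the weight along the incline: the component pulling the sled down the slope is mg sin 16° = 16 × 10 × 0.2756 = 44.096 N, and the normal force is N = mg cos 16° = 16 × 10 × 0.9613 = 153.808 N.
Kinetic friction acts up the slope with magnitude f = μN = 0.09 × 153.808 = 13.843 N.
Net force along the incline is 44.096 − 13.843 = 30.253 N, so a = 30.253 / 16 = 1.8908 m/s².

1.89 m/s²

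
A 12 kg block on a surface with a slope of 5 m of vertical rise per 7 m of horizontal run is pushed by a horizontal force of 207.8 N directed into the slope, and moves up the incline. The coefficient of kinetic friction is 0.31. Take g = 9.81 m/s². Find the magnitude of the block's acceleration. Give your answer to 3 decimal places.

2.794 m/s²

The horizontal push has components F cos 35.54° = 207.8 × 0.8137 = 169.087 N up the incline and F sin 35.54° = 207.8 × 0.5812 = 120.773 N pressing into the surface.
The normal force is therefore N = mg cos 35.54° + F sin 35.54° = 95.789 + 120.773 = 216.562 N, and kinetic friction down the slope is μN = 0.31 × 216.562 = 67.134 N.
Along the incline: F cos 35.54° − mg sin 35.54° − μN = ma, so 169.087 − 68.419 − 67.134 = 12 a, giving a = 2.7945 m/s².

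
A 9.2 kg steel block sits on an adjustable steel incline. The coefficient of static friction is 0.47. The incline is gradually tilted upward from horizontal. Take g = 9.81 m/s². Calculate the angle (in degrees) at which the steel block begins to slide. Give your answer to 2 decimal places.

25.17°

At the threshold of sliding, static friction is at its maximum μ_s N and exactly balances the weight component along the incline: mg sin θ = μ_s mg cos θ.
Hence tan θ = μ_s = 0.47, so θ = arctan(0.47) = 25.1735°.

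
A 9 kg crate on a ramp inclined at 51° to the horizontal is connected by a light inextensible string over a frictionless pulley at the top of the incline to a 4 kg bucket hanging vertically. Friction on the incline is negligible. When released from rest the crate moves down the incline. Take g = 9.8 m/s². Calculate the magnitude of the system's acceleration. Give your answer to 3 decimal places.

For the crate on the incline: the weight component along the slope is m₁g sin 51° = 9 × 9.8 × 0.7771 = 68.540 N and the normal force is N = m₁g cos 51° = 55.506 N.
Newton's second law for the crate (down-slope positive): 68.540 − T = 9 a. For the hanging bucket (upward positive): T − 4 × 9.8 = 4 a.
Adding the two equations eliminates T: 29.340 = 13 a, so a = 2.2569 m/s².

2.257 m/s²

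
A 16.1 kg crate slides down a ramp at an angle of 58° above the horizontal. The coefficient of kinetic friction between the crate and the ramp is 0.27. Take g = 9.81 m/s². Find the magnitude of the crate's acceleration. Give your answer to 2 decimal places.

6.92 m/s²

Resolving the weight along the incline: the component pulling the crate down the slope is mg sin 58° = 16.1 × 9.81 × 0.8480 = 133.934 N, and the normal force is N = mg cos 58° = 16.1 × 9.81 × 0.5299 = 83.693 N.
Kinetic friction acts up the slope with magnitude f = μN = 0.27 × 83.693 = 22.597 N.
Net force along the incline is 133.934 − 22.597 = 111.337 N, so a = 111.337 / 16.1 = 6.9153 m/s².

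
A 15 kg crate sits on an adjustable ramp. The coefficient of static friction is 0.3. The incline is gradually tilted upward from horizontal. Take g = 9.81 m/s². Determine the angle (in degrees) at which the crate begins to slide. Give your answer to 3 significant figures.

16.7°

At the threshold of sliding, static friction is at its maximum μ_s N and exactly balances the weight component along the incline: mg sin θ = μ_s mg cos θ.
Hence tan θ = μ_s = 0.3, so θ = arctan(0.3) = 16.6992°.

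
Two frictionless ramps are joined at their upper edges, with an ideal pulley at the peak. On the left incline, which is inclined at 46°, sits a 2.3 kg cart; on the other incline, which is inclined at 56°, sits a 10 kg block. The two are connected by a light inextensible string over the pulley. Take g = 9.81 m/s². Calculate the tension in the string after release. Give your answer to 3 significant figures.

28.4 N

Resolve each weight along its own incline: the 2.3 kg mass has component 2.3 × 9.81 × sin 46° = 16.230 N down its slope, and the 10 kg mass has 10 × 9.81 × sin 56° = 81.329 N down its slope.
The 10 kg side's 81.329 N exceeds the other side's 16.230 N, so that mass slides down and the 2.3 kg mass slides up. Taking that direction as positive, Newton's second law for the whole system gives 81.329 − 16.230 = (2.3 + 10) a, so a = 65.099 / 12.3 = 5.2926 m/s².
For the 2.3 kg mass (up-slope positive): T − 16.230 = 2.3 × 5.2926, so T = 28.403 N.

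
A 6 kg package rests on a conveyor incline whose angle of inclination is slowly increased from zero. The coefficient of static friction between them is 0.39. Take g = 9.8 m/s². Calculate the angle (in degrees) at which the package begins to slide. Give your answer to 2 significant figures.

At the threshold of sliding, static friction is at its maximum μ_s N and exactly balances the weight component along the incline: mg sin θ = μ_s mg cos θ.
Hence tan θ = μ_s = 0.39, so θ = arctan(0.39) = 21.3058°.

21°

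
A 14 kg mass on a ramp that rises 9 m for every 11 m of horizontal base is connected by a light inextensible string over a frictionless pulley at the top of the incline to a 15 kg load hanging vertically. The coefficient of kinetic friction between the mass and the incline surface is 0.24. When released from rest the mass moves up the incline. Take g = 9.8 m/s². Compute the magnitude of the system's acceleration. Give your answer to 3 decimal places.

For the mass on the incline: the weight component along the slope is m₁g sin 39.29° = 14 × 9.8 × 0.6332 = 86.875 N and the normal force is N = m₁g cos 39.29° = 106.187 N.
Kinetic friction opposes the mass's motion up the incline: f = μN = 0.24 × 106.187 = 25.485 N acting down the slope.
Newton's second law for the mass (up-slope positive): T − 86.875 − 25.485 = 14 a. For the hanging load (downward positive): 15 × 9.8 − T = 15 a.
Adding the two equations eliminates T: 34.640 = 29 a, so a = 1.1945 m/s².

1.194 m/s²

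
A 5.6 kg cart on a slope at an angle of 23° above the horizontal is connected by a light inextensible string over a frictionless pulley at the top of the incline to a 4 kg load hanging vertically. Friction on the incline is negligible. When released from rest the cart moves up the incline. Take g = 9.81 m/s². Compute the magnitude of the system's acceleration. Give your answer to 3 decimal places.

1.852 m/s²

For the cart on the incline: the weight component along the slope is m₁g sin 23° = 5.6 × 9.81 × 0.3907 = 21.463 N and the normal force is N = m₁g cos 23° = 50.569 N.
Newton's second law for the cart (up-slope positive): T − 21.463 = 5.6 a. For the hanging load (downward positive): 4 × 9.81 − T = 4 a.
Adding the two equations eliminates T: 17.777 = 9.6 a, so a = 1.8518 m/s².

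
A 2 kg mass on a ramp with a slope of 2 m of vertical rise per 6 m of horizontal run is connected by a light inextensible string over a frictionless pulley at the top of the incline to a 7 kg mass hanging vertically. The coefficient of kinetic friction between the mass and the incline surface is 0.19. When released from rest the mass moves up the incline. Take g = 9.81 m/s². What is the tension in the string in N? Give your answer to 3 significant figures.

For the mass on the incline: the weight component along the slope is m₁g sin 18.43° = 2 × 9.81 × 0.3162 = 6.204 N and the normal force is N = m₁g cos 18.43° = 18.613 N.
Kinetic friction opposes the mass's motion up the incline: f = μN = 0.19 × 18.613 = 3.536 N acting down the slope.
Newton's second law for the mass (up-slope positive): T − 6.204 − 3.536 = 2 a. For the hanging mass (downward positive): 7 × 9.81 − T = 7 a.
Adding the two equations eliminates T: 58.930 = 9 a, so a = 6.5478 m/s².
Then from the hanging mass's equation, T = 7 × (9.81 − 6.5478) = 22.835 N.

22.8 N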